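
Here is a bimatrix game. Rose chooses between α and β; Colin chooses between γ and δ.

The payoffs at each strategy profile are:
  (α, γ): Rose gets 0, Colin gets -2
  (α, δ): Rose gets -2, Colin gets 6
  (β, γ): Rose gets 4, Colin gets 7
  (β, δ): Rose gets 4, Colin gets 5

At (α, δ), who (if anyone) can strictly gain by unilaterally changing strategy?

Rose at (α, δ) earns -2; deviating to β yields 4 — a strict improvement.
Colin earns 6; deviating to γ yields -2 — not better.
Only Rose has a strictly profitable deviation.

Rose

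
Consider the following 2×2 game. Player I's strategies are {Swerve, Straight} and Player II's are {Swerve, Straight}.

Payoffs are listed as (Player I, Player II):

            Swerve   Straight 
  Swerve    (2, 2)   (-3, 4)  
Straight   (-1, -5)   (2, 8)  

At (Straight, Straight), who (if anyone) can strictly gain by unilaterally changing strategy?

Player I at (Straight, Straight) earns 2; deviating to Swerve yields -3 — not better.
Player II earns 8; deviating to Swerve yields -5 — not better.
Neither player can strictly improve; the profile is a Nash equilibrium.

Neither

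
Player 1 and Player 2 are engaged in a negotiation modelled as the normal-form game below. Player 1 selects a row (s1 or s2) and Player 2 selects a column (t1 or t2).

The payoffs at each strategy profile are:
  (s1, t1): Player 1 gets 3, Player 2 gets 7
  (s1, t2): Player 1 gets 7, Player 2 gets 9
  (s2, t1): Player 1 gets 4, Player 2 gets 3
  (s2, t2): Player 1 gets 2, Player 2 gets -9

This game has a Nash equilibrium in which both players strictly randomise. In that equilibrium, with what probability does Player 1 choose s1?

6/7

Let p be the probability that Player 1 plays s1. In a completely mixed equilibrium, Player 2 must be indifferent between t1 and t2.
Player 2's expected payoff from t1 is 7p + 3(1−p); from t2 it is 9p − 9(1−p).
Setting these equal: 4p + 3 = 18p − 9, so p = 6/7.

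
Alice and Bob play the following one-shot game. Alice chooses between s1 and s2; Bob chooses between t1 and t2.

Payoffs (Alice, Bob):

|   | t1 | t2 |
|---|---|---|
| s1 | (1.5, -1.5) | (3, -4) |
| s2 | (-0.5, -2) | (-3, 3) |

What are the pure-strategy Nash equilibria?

(s1, t1)

(s1, t1): Alice gets 1.5 ≥ -0.5 from s2, and Bob gets -1.5 ≥ -4 from t2 — Nash equilibrium.
(s1, t2): Bob prefers t1 (-1.5 > -4) — not an equilibrium.
(s2, t1): Alice prefers s1 (1.5 > -0.5); Bob prefers t2 (3 > -2) — not an equilibrium.
(s2, t2): Alice prefers s1 (3 > -3) — not an equilibrium.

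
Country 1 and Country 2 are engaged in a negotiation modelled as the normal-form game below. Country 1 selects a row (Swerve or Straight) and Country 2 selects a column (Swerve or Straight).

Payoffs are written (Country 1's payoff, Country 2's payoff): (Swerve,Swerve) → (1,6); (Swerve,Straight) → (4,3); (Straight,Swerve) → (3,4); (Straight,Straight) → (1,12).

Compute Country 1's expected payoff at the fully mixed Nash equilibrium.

First find q, the probability Country 2 plays Swerve, from Country 1's indifference between Swerve and Straight: q + 4(1−q) = 3q + (1−q), giving q = 3/5.
Since Country 1 is indifferent in equilibrium, Country 1's expected payoff equals the payoff from either row against (3/5, 2/5). Using Swerve: (3/5) + 4(2/5) = 11/5.

11/5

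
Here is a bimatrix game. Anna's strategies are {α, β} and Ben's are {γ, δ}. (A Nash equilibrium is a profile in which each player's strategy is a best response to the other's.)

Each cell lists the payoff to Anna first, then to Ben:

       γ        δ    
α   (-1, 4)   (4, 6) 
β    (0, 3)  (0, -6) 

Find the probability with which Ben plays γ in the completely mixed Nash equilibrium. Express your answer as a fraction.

4/5

Let c be the probability that Ben plays γ. In a completely mixed equilibrium, Anna must be indifferent between α and β.
Anna's expected payoff from α is −c + 4(1−c); from β it is 0.
Setting these equal: −5c + 4 = 0, so c = 4/5.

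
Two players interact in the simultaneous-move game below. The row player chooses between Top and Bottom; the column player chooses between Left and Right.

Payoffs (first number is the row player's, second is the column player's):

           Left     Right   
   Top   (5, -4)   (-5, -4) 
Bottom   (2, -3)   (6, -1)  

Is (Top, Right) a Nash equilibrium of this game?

At (Top, Right), the row player earns -5; switching to Bottom would give 6, so the row player would deviate.
The column player earns -4; switching to Left would give -4, so the column player has no profitable deviation.
Since at least one player can profitably deviate, this is not a Nash equilibrium.

No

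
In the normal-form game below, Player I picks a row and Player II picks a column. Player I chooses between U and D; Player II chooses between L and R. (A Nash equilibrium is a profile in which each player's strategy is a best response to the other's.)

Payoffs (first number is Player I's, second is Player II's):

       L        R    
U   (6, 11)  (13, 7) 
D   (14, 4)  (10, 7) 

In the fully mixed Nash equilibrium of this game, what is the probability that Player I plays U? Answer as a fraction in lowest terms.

Let x be the probability that Player I plays U. In a completely mixed equilibrium, Player II must be indifferent between L and R.
Player II's expected payoff from L is 11x + 4(1−x); from R it is 7x + 7(1−x).
Setting these equal: 7x + 4 = 7, so x = 3/7.

3/7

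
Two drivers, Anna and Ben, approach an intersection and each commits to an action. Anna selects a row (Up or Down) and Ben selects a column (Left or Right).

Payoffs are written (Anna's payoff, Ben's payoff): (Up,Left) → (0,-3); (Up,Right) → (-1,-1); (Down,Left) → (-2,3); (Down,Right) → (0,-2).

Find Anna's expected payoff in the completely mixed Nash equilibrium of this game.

-2/3

First find y, the probability Ben plays Left, from Anna's indifference between Up and Down: −(1−y) = −2y, giving y = 1/3.
Since Anna is indifferent in equilibrium, Anna's expected payoff equals the payoff from either row against (1/3, 2/3). Using Up: −(2/3) = -2/3.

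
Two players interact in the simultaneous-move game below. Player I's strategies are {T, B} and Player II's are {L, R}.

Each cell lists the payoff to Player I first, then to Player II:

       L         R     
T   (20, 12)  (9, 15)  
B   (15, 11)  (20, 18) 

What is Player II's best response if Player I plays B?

Against B, Player II earns 11 from L and 18 from R.
So R is the best response.

R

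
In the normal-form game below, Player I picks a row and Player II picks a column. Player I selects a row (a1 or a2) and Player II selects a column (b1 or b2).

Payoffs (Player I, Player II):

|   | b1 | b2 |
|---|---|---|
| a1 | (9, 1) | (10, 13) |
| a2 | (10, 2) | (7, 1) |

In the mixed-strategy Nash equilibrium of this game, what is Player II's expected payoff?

First find x, the probability Player I plays a1, from Player II's indifference between b1 and b2: x + 2(1−x) = 13x + (1−x), giving x = 1/13.
Since Player II is indifferent in equilibrium, Player II's expected payoff equals the payoff from either column against (1/13, 12/13). Using b1: (1/13) + 2(12/13) = 25/13.

25/13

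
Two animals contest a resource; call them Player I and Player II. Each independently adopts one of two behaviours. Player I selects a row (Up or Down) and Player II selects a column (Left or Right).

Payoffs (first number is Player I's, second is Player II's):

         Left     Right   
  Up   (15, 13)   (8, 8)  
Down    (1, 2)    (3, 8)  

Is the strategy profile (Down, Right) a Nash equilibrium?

No

At (Down, Right), Player I earns 3; switching to Up would give 8, so Player I would deviate.
Player II earns 8; switching to Left would give 2, so Player II has no profitable deviation.
Since at least one player can profitably deviate, this is not a Nash equilibrium.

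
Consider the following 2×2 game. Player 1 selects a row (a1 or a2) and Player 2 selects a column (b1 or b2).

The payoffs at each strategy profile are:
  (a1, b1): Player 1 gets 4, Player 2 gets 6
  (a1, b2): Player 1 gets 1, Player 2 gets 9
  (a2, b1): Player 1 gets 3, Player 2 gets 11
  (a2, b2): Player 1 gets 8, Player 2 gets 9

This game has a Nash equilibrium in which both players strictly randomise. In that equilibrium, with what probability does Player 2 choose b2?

1/8

Let y be the probability that Player 2 plays b1. In a completely mixed equilibrium, Player 1 must be indifferent between a1 and a2.
Player 1's expected payoff from a1 is 4y + (1−y); from a2 it is 3y + 8(1−y).
Setting these equal: 3y + 1 = −5y + 8, so y = 7/8.
Therefore Player 2 plays b2 with probability 1 − 7/8 = 1/8.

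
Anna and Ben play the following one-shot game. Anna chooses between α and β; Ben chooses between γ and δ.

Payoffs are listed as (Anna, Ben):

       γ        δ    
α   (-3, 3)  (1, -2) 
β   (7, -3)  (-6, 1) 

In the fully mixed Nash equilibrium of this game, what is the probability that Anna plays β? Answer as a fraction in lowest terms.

Let p be the probability that Anna plays α. In a completely mixed equilibrium, Ben must be indifferent between γ and δ.
Ben's expected payoff from γ is 3p − 3(1−p); from δ it is −2p + (1−p).
Setting these equal: 6p − 3 = −3p + 1, so p = 4/9.
Therefore Anna plays β with probability 1 − 4/9 = 5/9.

5/9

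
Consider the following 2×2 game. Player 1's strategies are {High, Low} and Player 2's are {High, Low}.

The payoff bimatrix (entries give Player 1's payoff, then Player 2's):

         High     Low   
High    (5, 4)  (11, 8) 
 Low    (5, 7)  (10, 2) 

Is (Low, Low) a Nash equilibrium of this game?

At (Low, Low), Player 1 earns 10; switching to High would give 11, so Player 1 would deviate.
Player 2 earns 2; switching to High would give 7, so Player 2 would deviate.
Since at least one player can profitably deviate, this is not a Nash equilibrium.

No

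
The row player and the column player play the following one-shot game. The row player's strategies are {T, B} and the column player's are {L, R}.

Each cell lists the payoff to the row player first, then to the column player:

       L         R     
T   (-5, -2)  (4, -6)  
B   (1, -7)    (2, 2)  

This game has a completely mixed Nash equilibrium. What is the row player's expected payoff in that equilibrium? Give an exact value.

First find q, the probability the column player plays L, from the row player's indifference between T and B: −5q + 4(1−q) = q + 2(1−q), giving q = 1/4.
Since the row player is indifferent in equilibrium, the row player's expected payoff equals the payoff from either row against (1/4, 3/4). Using T: −5(1/4) + 4(3/4) = 7/4.

7/4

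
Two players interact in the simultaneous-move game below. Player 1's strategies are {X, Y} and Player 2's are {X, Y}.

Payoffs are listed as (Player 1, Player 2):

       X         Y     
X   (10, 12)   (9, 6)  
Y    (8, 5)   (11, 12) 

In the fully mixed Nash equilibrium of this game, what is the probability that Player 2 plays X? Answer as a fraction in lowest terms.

1/2

Let y be the probability that Player 2 plays X. In a completely mixed equilibrium, Player 1 must be indifferent between X and Y.
Player 1's expected payoff from X is 10y + 9(1−y); from Y it is 8y + 11(1−y).
Setting these equal: y + 9 = −3y + 11, so y = 1/2.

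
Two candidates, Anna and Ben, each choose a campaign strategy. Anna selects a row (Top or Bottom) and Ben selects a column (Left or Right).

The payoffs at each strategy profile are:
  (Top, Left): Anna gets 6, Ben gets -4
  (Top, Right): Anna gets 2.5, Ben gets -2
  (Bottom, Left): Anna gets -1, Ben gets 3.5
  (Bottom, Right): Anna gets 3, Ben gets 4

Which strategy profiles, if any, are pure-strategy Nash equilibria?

(Top, Left): Ben prefers Right (-2 > -4) — not an equilibrium.
(Top, Right): Anna prefers Bottom (3 > 2.5) — not an equilibrium.
(Bottom, Left): Anna prefers Top (6 > -1); Ben prefers Right (4 > 3.5) — not an equilibrium.
(Bottom, Right): Anna gets 3 ≥ 2.5 from Top, and Ben gets 4 ≥ 3.5 from Left — Nash equilibrium.

(Bottom, Right)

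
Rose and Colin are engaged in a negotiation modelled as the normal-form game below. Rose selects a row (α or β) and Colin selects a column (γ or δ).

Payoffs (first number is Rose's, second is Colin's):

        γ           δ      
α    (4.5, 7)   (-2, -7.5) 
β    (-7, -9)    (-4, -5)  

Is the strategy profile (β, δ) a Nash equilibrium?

At (β, δ), Rose earns -4; switching to α would give -2, so Rose would deviate.
Colin earns -5; switching to γ would give -9, so Colin has no profitable deviation.
Since at least one player can profitably deviate, this is not a Nash equilibrium.

No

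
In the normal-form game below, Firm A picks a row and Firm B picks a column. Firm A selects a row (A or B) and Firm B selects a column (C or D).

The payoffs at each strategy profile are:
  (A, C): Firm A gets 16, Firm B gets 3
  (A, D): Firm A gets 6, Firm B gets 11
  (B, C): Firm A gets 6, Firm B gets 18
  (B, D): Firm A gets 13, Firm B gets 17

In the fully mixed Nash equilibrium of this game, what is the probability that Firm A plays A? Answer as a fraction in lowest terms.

1/9

Let p be the probability that Firm A plays A. In a completely mixed equilibrium, Firm B must be indifferent between C and D.
Firm B's expected payoff from C is 3p + 18(1−p); from D it is 11p + 17(1−p).
Setting these equal: −15p + 18 = −6p + 17, so p = 1/9.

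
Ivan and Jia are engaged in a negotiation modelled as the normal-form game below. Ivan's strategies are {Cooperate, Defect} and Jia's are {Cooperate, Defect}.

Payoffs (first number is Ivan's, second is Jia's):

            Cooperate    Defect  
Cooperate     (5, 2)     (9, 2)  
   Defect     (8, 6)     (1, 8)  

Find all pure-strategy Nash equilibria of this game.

(Cooperate, Cooperate): Ivan prefers Defect (8 > 5) — not an equilibrium.
(Cooperate, Defect): Ivan gets 9 ≥ 1 from Defect, and Jia gets 2 ≥ 2 from Cooperate — Nash equilibrium.
(Defect, Cooperate): Jia prefers Defect (8 > 6) — not an equilibrium.
(Defect, Defect): Ivan prefers Cooperate (9 > 1) — not an equilibrium.

(Cooperate, Defect)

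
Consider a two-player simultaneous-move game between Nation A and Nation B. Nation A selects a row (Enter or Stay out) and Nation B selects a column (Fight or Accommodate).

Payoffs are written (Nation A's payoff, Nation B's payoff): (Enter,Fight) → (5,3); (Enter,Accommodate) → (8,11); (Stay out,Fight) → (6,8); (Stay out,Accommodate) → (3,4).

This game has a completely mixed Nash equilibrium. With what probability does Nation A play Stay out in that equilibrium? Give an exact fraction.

Let r be the probability that Nation A plays Enter. In a completely mixed equilibrium, Nation B must be indifferent between Fight and Accommodate.
Nation B's expected payoff from Fight is 3r + 8(1−r); from Accommodate it is 11r + 4(1−r).
Setting these equal: −5r + 8 = 7r + 4, so r = 1/3.
Therefore Nation A plays Stay out with probability 1 − 1/3 = 2/3.

2/3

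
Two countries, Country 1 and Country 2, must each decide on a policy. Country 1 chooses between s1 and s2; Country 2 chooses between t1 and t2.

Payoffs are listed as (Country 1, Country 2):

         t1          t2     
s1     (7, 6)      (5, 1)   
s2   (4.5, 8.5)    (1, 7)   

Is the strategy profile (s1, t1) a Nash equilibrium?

At (s1, t1), Country 1 earns 7; switching to s2 would give 4.5, so Country 1 has no profitable deviation.
Country 2 earns 6; switching to t2 would give 1, so Country 2 has no profitable deviation.
Neither player can gain by a unilateral deviation, so this profile is a Nash equilibrium.

Yes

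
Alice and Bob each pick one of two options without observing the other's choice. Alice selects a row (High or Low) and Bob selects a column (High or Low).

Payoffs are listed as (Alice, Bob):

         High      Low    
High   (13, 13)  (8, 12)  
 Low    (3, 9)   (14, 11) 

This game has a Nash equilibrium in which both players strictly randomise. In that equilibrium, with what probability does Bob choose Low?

5/8

Let c be the probability that Bob plays High. In a completely mixed equilibrium, Alice must be indifferent between High and Low.
Alice's expected payoff from High is 13c + 8(1−c); from Low it is 3c + 14(1−c).
Setting these equal: 5c + 8 = −11c + 14, so c = 3/8.
Therefore Bob plays Low with probability 1 − 3/8 = 5/8.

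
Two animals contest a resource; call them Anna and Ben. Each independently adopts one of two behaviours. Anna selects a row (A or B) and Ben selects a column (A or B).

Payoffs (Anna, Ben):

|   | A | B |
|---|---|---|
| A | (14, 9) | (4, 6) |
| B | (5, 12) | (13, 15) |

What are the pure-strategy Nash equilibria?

(A, A): Anna gets 14 ≥ 5 from B, and Ben gets 9 ≥ 6 from B — Nash equilibrium.
(A, B): Anna prefers B (13 > 4); Ben prefers A (9 > 6) — not an equilibrium.
(B, A): Anna prefers A (14 > 5); Ben prefers B (15 > 12) — not an equilibrium.
(B, B): Anna gets 13 ≥ 4 from A, and Ben gets 15 ≥ 12 from A — Nash equilibrium.

(A, A) and (B, B)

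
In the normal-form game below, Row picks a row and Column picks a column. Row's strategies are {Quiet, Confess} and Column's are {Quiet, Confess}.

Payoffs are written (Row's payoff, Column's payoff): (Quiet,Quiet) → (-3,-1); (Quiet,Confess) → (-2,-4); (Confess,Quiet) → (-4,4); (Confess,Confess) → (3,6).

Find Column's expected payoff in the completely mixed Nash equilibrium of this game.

First find p, the probability Row plays Quiet, from Column's indifference between Quiet and Confess: −p + 4(1−p) = −4p + 6(1−p), giving p = 2/5.
Since Column is indifferent in equilibrium, Column's expected payoff equals the payoff from either column against (2/5, 3/5). Using Quiet: −(2/5) + 4(3/5) = 2.

2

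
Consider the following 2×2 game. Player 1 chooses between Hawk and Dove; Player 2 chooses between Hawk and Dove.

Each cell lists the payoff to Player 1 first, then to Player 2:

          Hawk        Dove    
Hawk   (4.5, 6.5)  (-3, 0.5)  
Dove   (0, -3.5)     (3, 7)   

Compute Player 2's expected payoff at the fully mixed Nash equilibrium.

First find p, the probability Player 1 plays Hawk, from Player 2's indifference between Hawk and Dove: 6.5p − 3.5(1−p) = 0.5p + 7(1−p), giving p = 7/11.
Since Player 2 is indifferent in equilibrium, Player 2's expected payoff equals the payoff from either column against (7/11, 4/11). Using Hawk: 6.5(7/11) − 3.5(4/11) = 63/22.

63/22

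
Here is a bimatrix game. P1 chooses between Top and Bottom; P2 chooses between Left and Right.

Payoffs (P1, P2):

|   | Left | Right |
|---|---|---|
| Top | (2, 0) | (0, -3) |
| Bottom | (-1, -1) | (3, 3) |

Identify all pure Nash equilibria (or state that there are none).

(Top, Left) and (Bottom, Right)

(Top, Left): P1 gets 2 ≥ -1 from Bottom, and P2 gets 0 ≥ -3 from Right — Nash equilibrium.
(Top, Right): P1 prefers Bottom (3 > 0); P2 prefers Left (0 > -3) — not an equilibrium.
(Bottom, Left): P1 prefers Top (2 > -1); P2 prefers Right (3 > -1) — not an equilibrium.
(Bottom, Right): P1 gets 3 ≥ 0 from Top, and P2 gets 3 ≥ -1 from Left — Nash equilibrium.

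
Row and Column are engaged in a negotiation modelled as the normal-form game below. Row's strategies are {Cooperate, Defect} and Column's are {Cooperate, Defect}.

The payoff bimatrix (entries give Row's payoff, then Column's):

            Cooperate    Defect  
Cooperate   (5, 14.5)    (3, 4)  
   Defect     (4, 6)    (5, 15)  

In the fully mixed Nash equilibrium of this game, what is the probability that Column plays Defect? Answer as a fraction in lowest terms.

Let y be the probability that Column plays Cooperate. In a completely mixed equilibrium, Row must be indifferent between Cooperate and Defect.
Row's expected payoff from Cooperate is 5y + 3(1−y); from Defect it is 4y + 5(1−y).
Setting these equal: 2y + 3 = −y + 5, so y = 2/3.
Therefore Column plays Defect with probability 1 − 2/3 = 1/3.

1/3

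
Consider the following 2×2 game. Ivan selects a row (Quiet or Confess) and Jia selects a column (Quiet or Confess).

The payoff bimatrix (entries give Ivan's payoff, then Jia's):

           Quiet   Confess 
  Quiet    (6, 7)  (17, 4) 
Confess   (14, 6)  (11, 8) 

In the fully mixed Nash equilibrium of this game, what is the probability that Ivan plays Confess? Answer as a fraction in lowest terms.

Let p be the probability that Ivan plays Quiet. In a completely mixed equilibrium, Jia must be indifferent between Quiet and Confess.
Jia's expected payoff from Quiet is 7p + 6(1−p); from Confess it is 4p + 8(1−p).
Setting these equal: p + 6 = −4p + 8, so p = 2/5.
Therefore Ivan plays Confess with probability 1 − 2/5 = 3/5.

3/5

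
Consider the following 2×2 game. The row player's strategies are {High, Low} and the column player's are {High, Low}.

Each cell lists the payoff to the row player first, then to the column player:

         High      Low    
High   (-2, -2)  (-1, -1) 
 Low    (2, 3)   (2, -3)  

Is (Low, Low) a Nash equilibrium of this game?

No

At (Low, Low), the row player earns 2; switching to High would give -1, so the row player has no profitable deviation.
The column player earns -3; switching to High would give 3, so the column player would deviate.
Since at least one player can profitably deviate, this is not a Nash equilibrium.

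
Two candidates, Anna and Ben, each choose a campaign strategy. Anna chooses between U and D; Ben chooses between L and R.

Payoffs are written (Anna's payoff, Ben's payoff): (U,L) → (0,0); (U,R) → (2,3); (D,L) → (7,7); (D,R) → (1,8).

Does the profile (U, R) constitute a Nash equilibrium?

At (U, R), Anna earns 2; switching to D would give 1, so Anna has no profitable deviation.
Ben earns 3; switching to L would give 0, so Ben has no profitable deviation.
Neither player can gain by a unilateral deviation, so this profile is a Nash equilibrium.

Yes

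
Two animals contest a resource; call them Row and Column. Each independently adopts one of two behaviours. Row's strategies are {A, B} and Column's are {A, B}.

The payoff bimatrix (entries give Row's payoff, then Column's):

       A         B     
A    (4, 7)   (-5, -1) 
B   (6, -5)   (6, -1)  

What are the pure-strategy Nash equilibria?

(B, B)

(A, A): Row prefers B (6 > 4) — not an equilibrium.
(A, B): Row prefers B (6 > -5); Column prefers A (7 > -1) — not an equilibrium.
(B, A): Column prefers B (-1 > -5) — not an equilibrium.
(B, B): Row gets 6 ≥ -5 from A, and Column gets -1 ≥ -5 from A — Nash equilibrium.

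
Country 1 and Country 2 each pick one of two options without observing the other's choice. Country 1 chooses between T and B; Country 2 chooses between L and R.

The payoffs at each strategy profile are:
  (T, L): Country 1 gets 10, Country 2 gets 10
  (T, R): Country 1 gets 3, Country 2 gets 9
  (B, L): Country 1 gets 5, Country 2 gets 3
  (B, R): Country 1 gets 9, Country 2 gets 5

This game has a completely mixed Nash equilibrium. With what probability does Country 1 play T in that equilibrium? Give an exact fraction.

2/3

Let r be the probability that Country 1 plays T. In a completely mixed equilibrium, Country 2 must be indifferent between L and R.
Country 2's expected payoff from L is 10r + 3(1−r); from R it is 9r + 5(1−r).
Setting these equal: 7r + 3 = 4r + 5, so r = 2/3.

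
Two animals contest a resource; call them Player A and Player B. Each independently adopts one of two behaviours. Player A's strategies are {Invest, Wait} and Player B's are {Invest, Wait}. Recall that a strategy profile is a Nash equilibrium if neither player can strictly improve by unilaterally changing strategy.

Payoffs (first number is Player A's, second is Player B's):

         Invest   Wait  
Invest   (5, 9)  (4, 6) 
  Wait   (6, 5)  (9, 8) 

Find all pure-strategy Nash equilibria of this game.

(Invest, Invest): Player A prefers Wait (6 > 5) — not an equilibrium.
(Invest, Wait): Player A prefers Wait (9 > 4); Player B prefers Invest (9 > 6) — not an equilibrium.
(Wait, Invest): Player B prefers Wait (8 > 5) — not an equilibrium.
(Wait, Wait): Player A gets 9 ≥ 4 from Invest, and Player B gets 8 ≥ 5 from Invest — Nash equilibrium.

(Wait, Wait)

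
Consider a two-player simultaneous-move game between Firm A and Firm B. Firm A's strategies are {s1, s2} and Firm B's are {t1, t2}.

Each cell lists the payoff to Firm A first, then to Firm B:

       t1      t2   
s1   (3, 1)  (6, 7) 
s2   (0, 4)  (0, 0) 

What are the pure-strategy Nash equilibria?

(s1, t1): Firm B prefers t2 (7 > 1) — not an equilibrium.
(s1, t2): Firm A gets 6 ≥ 0 from s2, and Firm B gets 7 ≥ 1 from t1 — Nash equilibrium.
(s2, t1): Firm A prefers s1 (3 > 0) — not an equilibrium.
(s2, t2): Firm A prefers s1 (6 > 0); Firm B prefers t1 (4 > 0) — not an equilibrium.

(s1, t2)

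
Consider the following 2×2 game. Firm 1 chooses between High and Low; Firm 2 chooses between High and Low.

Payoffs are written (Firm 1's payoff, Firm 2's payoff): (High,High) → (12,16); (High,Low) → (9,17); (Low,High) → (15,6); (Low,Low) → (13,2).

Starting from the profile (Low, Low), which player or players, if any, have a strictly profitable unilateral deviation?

Firm 1 at (Low, Low) earns 13; deviating to High yields 9 — not better.
Firm 2 earns 2; deviating to High yields 6 — a strict improvement.
Only Firm 2 has a strictly profitable deviation.

Firm 2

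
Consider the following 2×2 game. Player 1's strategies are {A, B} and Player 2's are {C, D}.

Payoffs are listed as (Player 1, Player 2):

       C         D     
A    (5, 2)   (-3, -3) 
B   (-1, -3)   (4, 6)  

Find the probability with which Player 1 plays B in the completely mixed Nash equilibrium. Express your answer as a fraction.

5/14

Let p be the probability that Player 1 plays A. In a completely mixed equilibrium, Player 2 must be indifferent between C and D.
Player 2's expected payoff from C is 2p − 3(1−p); from D it is −3p + 6(1−p).
Setting these equal: 5p − 3 = −9p + 6, so p = 9/14.
Therefore Player 1 plays B with probability 1 − 9/14 = 5/14.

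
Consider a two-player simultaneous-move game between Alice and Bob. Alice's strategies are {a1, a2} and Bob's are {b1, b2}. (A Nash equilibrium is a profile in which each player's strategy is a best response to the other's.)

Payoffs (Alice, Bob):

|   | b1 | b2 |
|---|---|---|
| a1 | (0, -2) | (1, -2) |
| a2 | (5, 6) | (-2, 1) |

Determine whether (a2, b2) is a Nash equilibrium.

No

At (a2, b2), Alice earns -2; switching to a1 would give 1, so Alice would deviate.
Bob earns 1; switching to b1 would give 6, so Bob would deviate.
Since at least one player can profitably deviate, this is not a Nash equilibrium.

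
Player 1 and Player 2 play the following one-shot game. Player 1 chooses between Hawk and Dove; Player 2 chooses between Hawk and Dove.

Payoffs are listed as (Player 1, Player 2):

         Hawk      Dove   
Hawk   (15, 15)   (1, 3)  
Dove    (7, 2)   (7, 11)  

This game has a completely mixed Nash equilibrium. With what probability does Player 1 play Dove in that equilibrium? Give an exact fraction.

Let x be the probability that Player 1 plays Hawk. In a completely mixed equilibrium, Player 2 must be indifferent between Hawk and Dove.
Player 2's expected payoff from Hawk is 15x + 2(1−x); from Dove it is 3x + 11(1−x).
Setting these equal: 13x + 2 = −8x + 11, so x = 3/7.
Therefore Player 1 plays Dove with probability 1 − 3/7 = 4/7.

4/7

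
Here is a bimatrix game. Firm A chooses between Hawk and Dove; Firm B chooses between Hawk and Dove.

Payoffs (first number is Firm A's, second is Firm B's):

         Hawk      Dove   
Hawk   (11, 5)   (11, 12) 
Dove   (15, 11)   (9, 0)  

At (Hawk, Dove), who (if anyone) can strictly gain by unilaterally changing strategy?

Firm A at (Hawk, Dove) earns 11; deviating to Dove yields 9 — not better.
Firm B earns 12; deviating to Hawk yields 5 — not better.
Neither player can strictly improve; the profile is a Nash equilibrium.

Neither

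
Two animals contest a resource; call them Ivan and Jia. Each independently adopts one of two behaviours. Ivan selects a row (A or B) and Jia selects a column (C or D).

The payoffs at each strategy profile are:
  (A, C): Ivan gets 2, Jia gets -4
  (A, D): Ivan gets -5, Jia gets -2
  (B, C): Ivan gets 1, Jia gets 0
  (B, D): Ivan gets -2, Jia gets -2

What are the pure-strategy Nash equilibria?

none

(A, C): Jia prefers D (-2 > -4) — not an equilibrium.
(A, D): Ivan prefers B (-2 > -5) — not an equilibrium.
(B, C): Ivan prefers A (2 > 1) — not an equilibrium.
(B, D): Jia prefers C (0 > -2) — not an equilibrium.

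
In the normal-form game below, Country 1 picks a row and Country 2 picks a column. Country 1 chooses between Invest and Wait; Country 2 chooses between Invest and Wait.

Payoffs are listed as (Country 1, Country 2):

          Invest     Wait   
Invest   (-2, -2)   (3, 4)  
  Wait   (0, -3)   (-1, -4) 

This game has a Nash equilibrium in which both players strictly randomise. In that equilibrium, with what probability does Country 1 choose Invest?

1/7

Let x be the probability that Country 1 plays Invest. In a completely mixed equilibrium, Country 2 must be indifferent between Invest and Wait.
Country 2's expected payoff from Invest is −2x − 3(1−x); from Wait it is 4x − 4(1−x).
Setting these equal: x − 3 = 8x − 4, so x = 1/7.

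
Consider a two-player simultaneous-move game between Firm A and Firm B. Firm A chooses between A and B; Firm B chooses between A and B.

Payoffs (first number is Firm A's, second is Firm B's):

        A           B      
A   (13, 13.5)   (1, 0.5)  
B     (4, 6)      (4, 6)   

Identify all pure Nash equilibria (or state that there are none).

(A, A): Firm A gets 13 ≥ 4 from B, and Firm B gets 13.5 ≥ 0.5 from B — Nash equilibrium.
(A, B): Firm A prefers B (4 > 1); Firm B prefers A (13.5 > 0.5) — not an equilibrium.
(B, A): Firm A prefers A (13 > 4) — not an equilibrium.
(B, B): Firm A gets 4 ≥ 1 from A, and Firm B gets 6 ≥ 6 from A — Nash equilibrium.

(A, A) and (B, B)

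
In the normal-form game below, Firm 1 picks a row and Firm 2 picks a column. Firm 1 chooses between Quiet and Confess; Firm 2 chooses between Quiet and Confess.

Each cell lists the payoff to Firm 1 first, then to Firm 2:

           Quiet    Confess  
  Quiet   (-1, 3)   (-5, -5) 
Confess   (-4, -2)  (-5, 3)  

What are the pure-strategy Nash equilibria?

(Quiet, Quiet): Firm 1 gets -1 ≥ -4 from Confess, and Firm 2 gets 3 ≥ -5 from Confess — Nash equilibrium.
(Quiet, Confess): Firm 2 prefers Quiet (3 > -5) — not an equilibrium.
(Confess, Quiet): Firm 1 prefers Quiet (-1 > -4); Firm 2 prefers Confess (3 > -2) — not an equilibrium.
(Confess, Confess): Firm 1 gets -5 ≥ -5 from Quiet, and Firm 2 gets 3 ≥ -2 from Quiet — Nash equilibrium.

(Quiet, Quiet) and (Confess, Confess)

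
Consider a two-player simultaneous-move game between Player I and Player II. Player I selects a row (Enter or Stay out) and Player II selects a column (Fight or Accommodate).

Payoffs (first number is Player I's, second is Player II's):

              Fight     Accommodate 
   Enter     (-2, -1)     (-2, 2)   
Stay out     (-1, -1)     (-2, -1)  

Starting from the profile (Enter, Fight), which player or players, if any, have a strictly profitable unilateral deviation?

Player I at (Enter, Fight) earns -2; deviating to Stay out yields -1 — a strict improvement.
Player II earns -1; deviating to Accommodate yields 2 — a strict improvement.
Both Player I and Player II have strictly profitable deviations.

Both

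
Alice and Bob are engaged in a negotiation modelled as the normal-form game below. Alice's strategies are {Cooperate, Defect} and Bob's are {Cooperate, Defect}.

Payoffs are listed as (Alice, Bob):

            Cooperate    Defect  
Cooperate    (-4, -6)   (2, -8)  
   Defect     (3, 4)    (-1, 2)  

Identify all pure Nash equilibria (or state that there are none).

(Defect, Cooperate)

(Cooperate, Cooperate): Alice prefers Defect (3 > -4) — not an equilibrium.
(Cooperate, Defect): Bob prefers Cooperate (-6 > -8) — not an equilibrium.
(Defect, Cooperate): Alice gets 3 ≥ -4 from Cooperate, and Bob gets 4 ≥ 2 from Defect — Nash equilibrium.
(Defect, Defect): Alice prefers Cooperate (2 > -1); Bob prefers Cooperate (4 > 2) — not an equilibrium.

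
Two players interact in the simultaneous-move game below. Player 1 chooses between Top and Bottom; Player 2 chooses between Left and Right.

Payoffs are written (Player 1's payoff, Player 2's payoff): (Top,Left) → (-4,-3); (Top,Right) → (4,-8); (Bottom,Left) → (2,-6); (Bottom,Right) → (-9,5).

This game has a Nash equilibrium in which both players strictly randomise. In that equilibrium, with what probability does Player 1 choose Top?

Let x be the probability that Player 1 plays Top. In a completely mixed equilibrium, Player 2 must be indifferent between Left and Right.
Player 2's expected payoff from Left is −3x − 6(1−x); from Right it is −8x + 5(1−x).
Setting these equal: 3x − 6 = −13x + 5, so x = 11/16.

11/16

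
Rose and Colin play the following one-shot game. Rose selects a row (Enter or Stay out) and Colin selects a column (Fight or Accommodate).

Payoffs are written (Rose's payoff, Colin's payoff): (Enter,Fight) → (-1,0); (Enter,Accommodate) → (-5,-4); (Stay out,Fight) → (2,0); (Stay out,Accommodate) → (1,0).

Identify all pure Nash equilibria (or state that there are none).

(Enter, Fight): Rose prefers Stay out (2 > -1) — not an equilibrium.
(Enter, Accommodate): Rose prefers Stay out (1 > -5); Colin prefers Fight (0 > -4) — not an equilibrium.
(Stay out, Fight): Rose gets 2 ≥ -1 from Enter, and Colin gets 0 ≥ 0 from Accommodate — Nash equilibrium.
(Stay out, Accommodate): Rose gets 1 ≥ -5 from Enter, and Colin gets 0 ≥ 0 from Fight — Nash equilibrium.

(Stay out, Fight) and (Stay out, Accommodate)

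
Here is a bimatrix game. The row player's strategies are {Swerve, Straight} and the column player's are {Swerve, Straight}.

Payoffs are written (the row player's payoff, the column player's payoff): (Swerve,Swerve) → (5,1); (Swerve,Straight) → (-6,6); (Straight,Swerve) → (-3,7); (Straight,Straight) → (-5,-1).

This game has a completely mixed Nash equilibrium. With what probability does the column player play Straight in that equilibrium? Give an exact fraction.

Let c be the probability that the column player plays Swerve. In a completely mixed equilibrium, the row player must be indifferent between Swerve and Straight.
The row player's expected payoff from Swerve is 5c − 6(1−c); from Straight it is −3c − 5(1−c).
Setting these equal: 11c − 6 = 2c − 5, so c = 1/9.
Therefore the column player plays Straight with probability 1 − 1/9 = 8/9.

8/9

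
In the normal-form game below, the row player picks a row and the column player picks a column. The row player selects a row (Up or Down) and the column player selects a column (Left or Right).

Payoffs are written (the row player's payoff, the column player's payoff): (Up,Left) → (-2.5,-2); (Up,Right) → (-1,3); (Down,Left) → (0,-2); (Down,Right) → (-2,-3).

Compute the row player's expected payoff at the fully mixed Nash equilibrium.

-10/7

First find y, the probability the column player plays Left, from the row player's indifference between Up and Down: −2.5y − (1−y) = −2(1−y), giving y = 2/7.
Since the row player is indifferent in equilibrium, the row player's expected payoff equals the payoff from either row against (2/7, 5/7). Using Up: −2.5(2/7) − (5/7) = -10/7.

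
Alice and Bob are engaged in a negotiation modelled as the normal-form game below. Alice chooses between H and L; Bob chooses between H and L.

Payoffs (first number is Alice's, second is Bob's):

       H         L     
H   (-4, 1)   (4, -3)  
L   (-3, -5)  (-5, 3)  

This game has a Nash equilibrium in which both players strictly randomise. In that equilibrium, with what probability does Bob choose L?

1/10

Let q be the probability that Bob plays H. In a completely mixed equilibrium, Alice must be indifferent between H and L.
Alice's expected payoff from H is −4q + 4(1−q); from L it is −3q − 5(1−q).
Setting these equal: −8q + 4 = 2q − 5, so q = 9/10.
Therefore Bob plays L with probability 1 − 9/10 = 1/10.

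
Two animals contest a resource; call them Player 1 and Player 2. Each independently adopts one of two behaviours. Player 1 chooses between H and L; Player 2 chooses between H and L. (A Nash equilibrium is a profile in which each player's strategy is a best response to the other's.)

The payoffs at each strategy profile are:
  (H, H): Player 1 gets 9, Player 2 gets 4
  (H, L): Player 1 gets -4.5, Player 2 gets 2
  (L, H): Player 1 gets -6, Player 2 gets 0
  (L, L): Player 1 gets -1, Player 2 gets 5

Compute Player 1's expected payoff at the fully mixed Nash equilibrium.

-72/37

First find q, the probability Player 2 plays H, from Player 1's indifference between H and L: 9q − 4.5(1−q) = −6q − (1−q), giving q = 7/37.
Since Player 1 is indifferent in equilibrium, Player 1's expected payoff equals the payoff from either row against (7/37, 30/37). Using H: 9(7/37) − 4.5(30/37) = -72/37.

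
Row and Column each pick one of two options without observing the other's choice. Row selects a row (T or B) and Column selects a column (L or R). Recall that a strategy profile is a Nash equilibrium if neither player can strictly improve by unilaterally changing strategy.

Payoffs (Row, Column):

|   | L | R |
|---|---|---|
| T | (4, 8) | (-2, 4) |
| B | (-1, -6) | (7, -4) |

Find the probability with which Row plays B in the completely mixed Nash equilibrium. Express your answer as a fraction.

Let x be the probability that Row plays T. In a completely mixed equilibrium, Column must be indifferent between L and R.
Column's expected payoff from L is 8x − 6(1−x); from R it is 4x − 4(1−x).
Setting these equal: 14x − 6 = 8x − 4, so x = 1/3.
Therefore Row plays B with probability 1 − 1/3 = 2/3.

2/3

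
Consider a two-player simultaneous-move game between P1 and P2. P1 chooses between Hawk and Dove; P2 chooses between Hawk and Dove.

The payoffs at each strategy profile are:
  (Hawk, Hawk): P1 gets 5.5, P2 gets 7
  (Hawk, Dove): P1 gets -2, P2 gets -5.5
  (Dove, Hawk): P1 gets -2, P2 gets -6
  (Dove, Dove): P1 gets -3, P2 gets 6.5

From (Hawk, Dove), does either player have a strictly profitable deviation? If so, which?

P1 at (Hawk, Dove) earns -2; deviating to Dove yields -3 — not better.
P2 earns -5.5; deviating to Hawk yields 7 — a strict improvement.
Only P2 has a strictly profitable deviation.

P2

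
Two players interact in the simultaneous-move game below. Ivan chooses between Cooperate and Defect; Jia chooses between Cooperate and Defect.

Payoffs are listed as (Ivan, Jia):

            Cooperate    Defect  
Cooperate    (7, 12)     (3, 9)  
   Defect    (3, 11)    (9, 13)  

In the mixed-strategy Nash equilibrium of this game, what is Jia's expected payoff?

57/5

First find x, the probability Ivan plays Cooperate, from Jia's indifference between Cooperate and Defect: 12x + 11(1−x) = 9x + 13(1−x), giving x = 2/5.
Since Jia is indifferent in equilibrium, Jia's expected payoff equals the payoff from either column against (2/5, 3/5). Using Cooperate: 12(2/5) + 11(3/5) = 57/5.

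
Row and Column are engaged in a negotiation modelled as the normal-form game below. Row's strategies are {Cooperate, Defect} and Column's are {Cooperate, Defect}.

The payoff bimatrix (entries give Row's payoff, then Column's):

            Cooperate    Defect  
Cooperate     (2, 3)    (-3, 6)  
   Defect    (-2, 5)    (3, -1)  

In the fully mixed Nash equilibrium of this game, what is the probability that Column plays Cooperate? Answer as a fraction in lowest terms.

3/5

Let y be the probability that Column plays Cooperate. In a completely mixed equilibrium, Row must be indifferent between Cooperate and Defect.
Row's expected payoff from Cooperate is 2y − 3(1−y); from Defect it is −2y + 3(1−y).
Setting these equal: 5y − 3 = −5y + 3, so y = 3/5.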